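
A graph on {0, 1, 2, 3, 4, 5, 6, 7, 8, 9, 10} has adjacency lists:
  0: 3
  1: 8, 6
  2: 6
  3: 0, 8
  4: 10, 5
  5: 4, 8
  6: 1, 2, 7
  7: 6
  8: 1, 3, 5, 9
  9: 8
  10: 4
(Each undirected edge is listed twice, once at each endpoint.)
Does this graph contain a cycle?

No

The graph has 11 vertices, 10 edges, and 1 connected component.
A forest on 11 vertices with 1 component has exactly 10 edges, which matches — so no cycle.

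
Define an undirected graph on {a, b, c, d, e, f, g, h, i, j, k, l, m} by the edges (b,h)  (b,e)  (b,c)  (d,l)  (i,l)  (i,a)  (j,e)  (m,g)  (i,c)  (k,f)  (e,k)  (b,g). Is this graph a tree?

Yes

The graph has 13 vertices and 12 edges.
It is connected with exactly 12 edges, hence acyclic — it is a tree.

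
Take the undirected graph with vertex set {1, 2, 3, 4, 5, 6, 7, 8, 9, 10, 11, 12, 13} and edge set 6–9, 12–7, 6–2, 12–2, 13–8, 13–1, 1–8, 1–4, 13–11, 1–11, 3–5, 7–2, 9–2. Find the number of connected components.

Component: {10}
Component: {3, 5}
Component: {1, 4, 8, 11, 13}
Component: {2, 6, 7, 9, 12}

4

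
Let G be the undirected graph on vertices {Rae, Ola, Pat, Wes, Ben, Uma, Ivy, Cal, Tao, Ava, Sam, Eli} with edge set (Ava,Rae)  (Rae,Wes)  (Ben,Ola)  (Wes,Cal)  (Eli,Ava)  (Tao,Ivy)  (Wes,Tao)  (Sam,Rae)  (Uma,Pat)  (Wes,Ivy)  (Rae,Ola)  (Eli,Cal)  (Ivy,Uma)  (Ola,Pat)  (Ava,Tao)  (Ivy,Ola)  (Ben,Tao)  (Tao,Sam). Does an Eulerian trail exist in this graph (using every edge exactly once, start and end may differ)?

Degrees: Rae:4, Ola:4, Pat:2, Wes:4, Ben:2, Uma:2, Ivy:4, Cal:2, Tao:5, Ava:3, Sam:2, Eli:2
Odd-degree vertices: Tao, Ava (2 total).
With 2 odd-degree vertices and all edges in one connected piece, an Eulerian trail exists (from Tao to Ava).

Yes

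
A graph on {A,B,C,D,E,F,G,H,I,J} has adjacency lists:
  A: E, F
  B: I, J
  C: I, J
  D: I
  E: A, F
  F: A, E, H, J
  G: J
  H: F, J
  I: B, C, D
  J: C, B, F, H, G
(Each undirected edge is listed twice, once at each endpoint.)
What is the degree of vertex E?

Neighbors of E: A, F.

2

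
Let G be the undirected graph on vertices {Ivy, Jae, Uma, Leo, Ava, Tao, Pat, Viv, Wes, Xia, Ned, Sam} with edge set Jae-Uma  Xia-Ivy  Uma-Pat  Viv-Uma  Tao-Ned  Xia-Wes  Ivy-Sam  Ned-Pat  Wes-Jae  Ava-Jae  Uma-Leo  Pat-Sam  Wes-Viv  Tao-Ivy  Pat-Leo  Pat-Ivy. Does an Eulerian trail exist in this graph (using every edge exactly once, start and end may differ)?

No

Degrees: Ivy:4, Jae:3, Uma:4, Leo:2, Ava:1, Tao:2, Pat:5, Viv:2, Wes:3, Xia:2, Ned:2, Sam:2
Odd-degree vertices: Jae, Ava, Pat, Wes (4 total).
With 4 odd-degree vertices (more than two), no single trail can use every edge.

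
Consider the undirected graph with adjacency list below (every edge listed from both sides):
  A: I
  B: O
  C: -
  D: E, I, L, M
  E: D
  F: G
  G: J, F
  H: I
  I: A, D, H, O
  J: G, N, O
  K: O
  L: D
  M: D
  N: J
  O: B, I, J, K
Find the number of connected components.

Component: {C}
Component: {A, B, D, E, F, G, H, I, J, K, L, M, N, O}

2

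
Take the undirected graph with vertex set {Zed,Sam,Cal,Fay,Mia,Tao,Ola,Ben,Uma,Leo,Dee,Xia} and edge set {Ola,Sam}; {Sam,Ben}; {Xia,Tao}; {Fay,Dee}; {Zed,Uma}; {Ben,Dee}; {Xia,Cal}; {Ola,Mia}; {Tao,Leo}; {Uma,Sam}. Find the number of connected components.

Component: {Cal, Tao, Leo, Xia}
Component: {Zed, Sam, Fay, Mia, Ola, Ben, Uma, Dee}

2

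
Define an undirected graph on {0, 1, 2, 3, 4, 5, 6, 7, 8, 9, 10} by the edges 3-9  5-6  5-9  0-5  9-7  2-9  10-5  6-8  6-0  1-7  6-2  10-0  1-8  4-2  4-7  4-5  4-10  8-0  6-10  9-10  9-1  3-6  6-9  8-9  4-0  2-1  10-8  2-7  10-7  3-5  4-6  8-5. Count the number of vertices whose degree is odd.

6

Degrees: 0:5, 1:4, 2:5, 3:3, 4:6, 5:7, 6:8, 7:5, 8:6, 9:8, 10:7
Odd-degree vertices: 0, 2, 3, 5, 7, 10.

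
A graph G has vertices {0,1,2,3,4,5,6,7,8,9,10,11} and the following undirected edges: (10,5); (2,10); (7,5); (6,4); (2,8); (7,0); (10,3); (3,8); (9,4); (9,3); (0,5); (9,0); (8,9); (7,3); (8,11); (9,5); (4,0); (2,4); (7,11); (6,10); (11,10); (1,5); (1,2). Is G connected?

Yes

Starting from 0 and exploring outward reaches every vertex (0, 5, 4, 7, 9, 10, 1, 6, 2, 3, 11, 8); the graph is connected.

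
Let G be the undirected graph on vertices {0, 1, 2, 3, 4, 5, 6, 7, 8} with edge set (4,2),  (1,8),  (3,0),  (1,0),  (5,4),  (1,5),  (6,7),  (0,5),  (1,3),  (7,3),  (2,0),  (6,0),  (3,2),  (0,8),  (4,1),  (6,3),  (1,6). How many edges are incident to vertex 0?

6

Neighbors of 0: 1, 2, 3, 5, 6, 8.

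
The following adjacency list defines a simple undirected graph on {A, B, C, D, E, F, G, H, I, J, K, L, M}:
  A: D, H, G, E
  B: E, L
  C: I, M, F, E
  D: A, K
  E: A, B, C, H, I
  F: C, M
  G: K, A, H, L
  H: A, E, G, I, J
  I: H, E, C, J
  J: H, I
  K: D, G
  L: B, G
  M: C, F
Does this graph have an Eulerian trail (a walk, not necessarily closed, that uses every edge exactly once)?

Degrees: A:4, B:2, C:4, D:2, E:5, F:2, G:4, H:5, I:4, J:2, K:2, L:2, M:2
Odd-degree vertices: E, H (2 total).
With 2 odd-degree vertices and all edges in one connected piece, an Eulerian trail exists (from E to H).

Yes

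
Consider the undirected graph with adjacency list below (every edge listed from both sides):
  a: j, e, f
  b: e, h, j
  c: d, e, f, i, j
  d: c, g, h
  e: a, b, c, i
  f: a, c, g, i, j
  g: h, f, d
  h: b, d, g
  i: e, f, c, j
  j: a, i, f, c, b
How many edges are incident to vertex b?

3

Neighbors of b: e, h, j.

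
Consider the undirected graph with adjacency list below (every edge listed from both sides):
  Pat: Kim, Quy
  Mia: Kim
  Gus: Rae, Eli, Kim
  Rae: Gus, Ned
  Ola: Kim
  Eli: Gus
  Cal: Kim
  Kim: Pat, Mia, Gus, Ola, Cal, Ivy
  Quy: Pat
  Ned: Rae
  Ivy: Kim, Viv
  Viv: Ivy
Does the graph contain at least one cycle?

No

The graph has 12 vertices, 11 edges, and 1 connected component.
Since 11 = 12 - 1, the graph is a forest and contains no cycle.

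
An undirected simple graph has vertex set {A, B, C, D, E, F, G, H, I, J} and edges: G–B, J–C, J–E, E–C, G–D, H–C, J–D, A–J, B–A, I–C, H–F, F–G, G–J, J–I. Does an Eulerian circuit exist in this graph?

Yes

Degrees: A:2, B:2, C:4, D:2, E:2, F:2, G:4, H:2, I:2, J:6
Every vertex has even degree and the edges form a single connected piece, so an Eulerian circuit exists.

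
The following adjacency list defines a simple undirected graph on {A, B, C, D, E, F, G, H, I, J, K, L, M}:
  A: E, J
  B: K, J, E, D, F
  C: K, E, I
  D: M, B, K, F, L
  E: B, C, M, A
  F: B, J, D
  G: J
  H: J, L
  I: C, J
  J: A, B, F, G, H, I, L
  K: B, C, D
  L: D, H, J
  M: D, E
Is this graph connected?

Starting from A and exploring outward reaches every vertex (A, J, E, B, I, L, H, F, G, C, M, K, D); the graph is connected.

Yes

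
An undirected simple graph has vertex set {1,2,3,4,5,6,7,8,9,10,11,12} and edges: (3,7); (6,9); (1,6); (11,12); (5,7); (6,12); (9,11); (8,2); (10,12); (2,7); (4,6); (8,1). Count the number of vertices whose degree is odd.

Degrees: 1:2, 2:2, 3:1, 4:1, 5:1, 6:4, 7:3, 8:2, 9:2, 10:1, 11:2, 12:3
Odd-degree vertices: 3, 4, 5, 7, 10, 12.

6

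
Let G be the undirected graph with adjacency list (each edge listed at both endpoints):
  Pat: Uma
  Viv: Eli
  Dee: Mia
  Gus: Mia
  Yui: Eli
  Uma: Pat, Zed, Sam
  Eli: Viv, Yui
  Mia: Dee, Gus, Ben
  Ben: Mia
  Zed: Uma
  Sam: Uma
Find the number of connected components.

3

Component: {Viv, Yui, Eli}
Component: {Pat, Uma, Zed, Sam}
Component: {Dee, Gus, Mia, Ben}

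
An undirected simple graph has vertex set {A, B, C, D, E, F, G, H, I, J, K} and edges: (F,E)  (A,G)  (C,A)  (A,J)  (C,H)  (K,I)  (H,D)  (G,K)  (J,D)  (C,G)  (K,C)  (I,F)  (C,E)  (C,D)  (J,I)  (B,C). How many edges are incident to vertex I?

3

Neighbors of I: F, J, K.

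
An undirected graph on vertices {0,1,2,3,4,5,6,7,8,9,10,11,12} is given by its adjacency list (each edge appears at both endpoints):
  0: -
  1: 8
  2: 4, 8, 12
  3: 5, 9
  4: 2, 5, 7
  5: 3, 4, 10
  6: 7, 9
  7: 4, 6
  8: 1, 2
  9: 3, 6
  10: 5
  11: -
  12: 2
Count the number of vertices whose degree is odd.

6

Degrees: 0:0, 1:1, 2:3, 3:2, 4:3, 5:3, 6:2, 7:2, 8:2, 9:2, 10:1, 11:0, 12:1
Odd-degree vertices: 1, 2, 4, 5, 10, 12.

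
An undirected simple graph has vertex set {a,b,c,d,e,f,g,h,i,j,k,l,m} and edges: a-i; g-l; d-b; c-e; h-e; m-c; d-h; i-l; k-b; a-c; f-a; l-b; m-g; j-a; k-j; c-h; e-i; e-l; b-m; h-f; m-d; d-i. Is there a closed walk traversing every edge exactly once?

Degrees: a:4, b:4, c:4, d:4, e:4, f:2, g:2, h:4, i:4, j:2, k:2, l:4, m:4
All degrees are even and the non-isolated vertices are connected — an Eulerian circuit exists.

Yes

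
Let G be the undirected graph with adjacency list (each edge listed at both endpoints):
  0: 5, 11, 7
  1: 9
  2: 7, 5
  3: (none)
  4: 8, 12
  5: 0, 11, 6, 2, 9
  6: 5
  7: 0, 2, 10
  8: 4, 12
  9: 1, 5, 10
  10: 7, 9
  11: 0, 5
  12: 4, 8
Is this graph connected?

No

Component: {3}
Component: {4, 8, 12}
Component: {0, 1, 2, 5, 6, 7, 9, 10, 11}
No edge joins these 3 groups, so the graph is disconnected.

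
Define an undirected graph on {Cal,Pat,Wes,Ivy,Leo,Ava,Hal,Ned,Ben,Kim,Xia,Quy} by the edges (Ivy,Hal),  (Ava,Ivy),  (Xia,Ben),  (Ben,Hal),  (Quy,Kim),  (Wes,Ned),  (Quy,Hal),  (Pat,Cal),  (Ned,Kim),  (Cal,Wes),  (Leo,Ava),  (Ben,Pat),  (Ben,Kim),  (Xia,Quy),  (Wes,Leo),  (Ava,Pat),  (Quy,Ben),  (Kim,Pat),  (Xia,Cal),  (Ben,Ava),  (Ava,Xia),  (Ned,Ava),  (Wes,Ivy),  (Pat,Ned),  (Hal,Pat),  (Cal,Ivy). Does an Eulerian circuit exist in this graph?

Degrees: Cal:4, Pat:6, Wes:4, Ivy:4, Leo:2, Ava:6, Hal:4, Ned:4, Ben:6, Kim:4, Xia:4, Quy:4
All degrees are even and the non-isolated vertices are connected — an Eulerian circuit exists.

Yes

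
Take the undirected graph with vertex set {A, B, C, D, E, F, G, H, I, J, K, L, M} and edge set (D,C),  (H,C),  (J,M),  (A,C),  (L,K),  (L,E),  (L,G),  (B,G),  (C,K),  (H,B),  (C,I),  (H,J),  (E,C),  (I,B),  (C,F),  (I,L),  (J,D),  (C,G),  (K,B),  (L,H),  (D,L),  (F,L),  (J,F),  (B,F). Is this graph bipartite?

A valid 2-coloring puts {B, C, J, L} on one side and {A, D, E, F, G, H, I, K, M} on the other; every edge crosses between the two sides.

Yes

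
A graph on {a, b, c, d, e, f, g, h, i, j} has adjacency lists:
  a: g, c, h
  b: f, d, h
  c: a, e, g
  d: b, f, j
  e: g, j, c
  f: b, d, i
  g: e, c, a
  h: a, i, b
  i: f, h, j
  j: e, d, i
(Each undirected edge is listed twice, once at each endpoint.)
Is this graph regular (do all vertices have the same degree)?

Yes

Degrees: a:3, b:3, c:3, d:3, e:3, f:3, g:3, h:3, i:3, j:3
Every vertex has degree 3, so the graph is 3-regular.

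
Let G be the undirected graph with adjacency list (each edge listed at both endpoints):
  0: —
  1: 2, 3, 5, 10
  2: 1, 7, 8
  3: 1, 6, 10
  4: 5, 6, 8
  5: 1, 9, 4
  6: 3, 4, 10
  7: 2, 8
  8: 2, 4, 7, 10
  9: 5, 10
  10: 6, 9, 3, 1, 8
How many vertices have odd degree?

Degrees: 0:0, 1:4, 2:3, 3:3, 4:3, 5:3, 6:3, 7:2, 8:4, 9:2, 10:5
Odd-degree vertices: 2, 3, 4, 5, 6, 10.

6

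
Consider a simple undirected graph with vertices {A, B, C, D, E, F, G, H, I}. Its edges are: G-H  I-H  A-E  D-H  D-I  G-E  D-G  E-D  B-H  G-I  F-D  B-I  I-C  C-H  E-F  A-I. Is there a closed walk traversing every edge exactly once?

No

Degrees: A:2, B:2, C:2, D:5, E:4, F:2, G:4, H:5, I:6
Vertices with odd degree: D, H. An Eulerian circuit requires all degrees even.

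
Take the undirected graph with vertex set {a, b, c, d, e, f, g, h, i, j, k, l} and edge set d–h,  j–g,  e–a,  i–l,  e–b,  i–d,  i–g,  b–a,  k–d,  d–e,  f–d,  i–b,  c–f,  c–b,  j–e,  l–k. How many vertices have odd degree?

2

Degrees: a:2, b:4, c:2, d:5, e:4, f:2, g:2, h:1, i:4, j:2, k:2, l:2
Odd-degree vertices: d, h.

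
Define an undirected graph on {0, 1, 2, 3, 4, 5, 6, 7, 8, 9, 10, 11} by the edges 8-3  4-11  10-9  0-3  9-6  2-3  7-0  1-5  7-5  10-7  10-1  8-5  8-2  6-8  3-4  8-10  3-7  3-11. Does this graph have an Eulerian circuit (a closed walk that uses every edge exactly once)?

Degrees: 0:2, 1:2, 2:2, 3:6, 4:2, 5:3, 6:2, 7:4, 8:5, 9:2, 10:4, 11:2
Vertices with odd degree: 5, 8. An Eulerian circuit requires all degrees even.

No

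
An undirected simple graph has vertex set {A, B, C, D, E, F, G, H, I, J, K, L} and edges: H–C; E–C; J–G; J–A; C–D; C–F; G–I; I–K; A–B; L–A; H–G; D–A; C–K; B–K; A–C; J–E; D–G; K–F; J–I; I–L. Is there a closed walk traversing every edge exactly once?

No

Degrees: A:5, B:2, C:6, D:3, E:2, F:2, G:4, H:2, I:4, J:4, K:4, L:2
Vertices with odd degree: A, D. An Eulerian circuit requires all degrees even.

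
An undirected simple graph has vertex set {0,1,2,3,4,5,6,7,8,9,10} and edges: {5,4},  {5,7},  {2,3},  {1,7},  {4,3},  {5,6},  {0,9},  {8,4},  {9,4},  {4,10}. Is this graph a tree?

The graph has 11 vertices and 10 edges.
Connected and |E| = |V| - 1, which characterizes a tree.

Yes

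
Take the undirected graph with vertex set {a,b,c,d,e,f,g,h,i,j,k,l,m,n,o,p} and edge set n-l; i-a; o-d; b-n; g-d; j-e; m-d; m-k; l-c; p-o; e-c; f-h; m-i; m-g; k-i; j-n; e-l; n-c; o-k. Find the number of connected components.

3

Component: {f, h}
Component: {b, c, e, j, l, n}
Component: {a, d, g, i, k, m, o, p}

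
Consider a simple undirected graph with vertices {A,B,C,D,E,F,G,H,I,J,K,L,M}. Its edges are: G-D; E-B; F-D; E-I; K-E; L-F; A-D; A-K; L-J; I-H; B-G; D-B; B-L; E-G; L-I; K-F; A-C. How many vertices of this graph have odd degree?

Degrees: A:3, B:4, C:1, D:4, E:4, F:3, G:3, H:1, I:3, J:1, K:3, L:4, M:0
Odd-degree vertices: A, C, F, G, H, I, J, K.

8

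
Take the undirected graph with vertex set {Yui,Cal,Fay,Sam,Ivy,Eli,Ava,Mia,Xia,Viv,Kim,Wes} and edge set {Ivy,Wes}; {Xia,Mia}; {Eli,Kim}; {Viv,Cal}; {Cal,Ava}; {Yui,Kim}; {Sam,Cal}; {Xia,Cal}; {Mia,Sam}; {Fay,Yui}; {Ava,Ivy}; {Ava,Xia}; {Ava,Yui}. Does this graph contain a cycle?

Yes

|V| = 12, |E| = 13, number of components = 1.
Since 13 > 12 - 1, a cycle must exist; for instance Ava-Cal-Sam-Mia-Xia-Ava.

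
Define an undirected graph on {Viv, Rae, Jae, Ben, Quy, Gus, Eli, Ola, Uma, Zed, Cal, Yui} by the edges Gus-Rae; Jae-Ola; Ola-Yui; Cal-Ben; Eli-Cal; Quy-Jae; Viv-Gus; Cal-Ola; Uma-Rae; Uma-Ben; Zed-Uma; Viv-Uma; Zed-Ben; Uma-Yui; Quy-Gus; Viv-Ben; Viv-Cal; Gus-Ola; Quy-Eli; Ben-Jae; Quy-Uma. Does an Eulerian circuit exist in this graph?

No

Degrees: Viv:4, Rae:2, Jae:3, Ben:5, Quy:4, Gus:4, Eli:2, Ola:4, Uma:6, Zed:2, Cal:4, Yui:2
Jae, Ben have odd degree; an Eulerian circuit needs every degree to be even, so none exists.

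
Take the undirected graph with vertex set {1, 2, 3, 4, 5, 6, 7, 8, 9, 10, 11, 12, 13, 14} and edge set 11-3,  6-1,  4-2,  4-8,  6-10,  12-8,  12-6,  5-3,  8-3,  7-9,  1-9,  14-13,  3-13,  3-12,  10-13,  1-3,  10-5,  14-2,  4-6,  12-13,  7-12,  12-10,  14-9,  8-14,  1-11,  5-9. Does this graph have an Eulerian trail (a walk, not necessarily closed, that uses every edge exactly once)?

Degrees: 1:4, 2:2, 3:6, 4:3, 5:3, 6:4, 7:2, 8:4, 9:4, 10:4, 11:2, 12:6, 13:4, 14:4
Odd-degree vertices: 4, 5 (2 total).
With 2 odd-degree vertices and all edges in one connected piece, an Eulerian trail exists (from 4 to 5).

Yes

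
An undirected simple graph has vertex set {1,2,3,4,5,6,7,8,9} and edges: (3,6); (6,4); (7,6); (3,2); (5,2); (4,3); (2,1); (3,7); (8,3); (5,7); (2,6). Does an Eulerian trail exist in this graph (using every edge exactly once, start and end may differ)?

Degrees: 1:1, 2:4, 3:5, 4:2, 5:2, 6:4, 7:3, 8:1, 9:0
Odd-degree vertices: 1, 3, 7, 8 (4 total).
With 4 odd-degree vertices (more than two), no single trail can use every edge.

No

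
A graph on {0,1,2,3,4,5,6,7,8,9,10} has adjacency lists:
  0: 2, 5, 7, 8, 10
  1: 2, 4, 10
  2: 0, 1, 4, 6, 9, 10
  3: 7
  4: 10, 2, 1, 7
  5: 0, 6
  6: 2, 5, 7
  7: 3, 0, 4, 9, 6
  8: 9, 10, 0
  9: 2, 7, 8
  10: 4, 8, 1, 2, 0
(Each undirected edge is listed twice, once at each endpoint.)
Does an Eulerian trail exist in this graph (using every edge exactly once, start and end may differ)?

No

Degrees: 0:5, 1:3, 2:6, 3:1, 4:4, 5:2, 6:3, 7:5, 8:3, 9:3, 10:5
Odd-degree vertices: 0, 1, 3, 6, 7, 8, 9, 10 (8 total).
With 8 odd-degree vertices (more than two), no single trail can use every edge.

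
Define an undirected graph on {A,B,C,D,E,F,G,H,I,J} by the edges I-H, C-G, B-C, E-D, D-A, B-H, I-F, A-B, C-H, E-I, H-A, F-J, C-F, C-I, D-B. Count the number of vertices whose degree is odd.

Degrees: A:3, B:4, C:5, D:3, E:2, F:3, G:1, H:4, I:4, J:1
Odd-degree vertices: A, C, D, F, G, J.

6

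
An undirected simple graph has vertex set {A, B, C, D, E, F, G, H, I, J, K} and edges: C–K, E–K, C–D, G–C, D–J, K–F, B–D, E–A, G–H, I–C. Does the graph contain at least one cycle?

The graph has 11 vertices, 10 edges, and 1 connected component.
A forest on 11 vertices with 1 component has exactly 10 edges, which matches — so no cycle.

No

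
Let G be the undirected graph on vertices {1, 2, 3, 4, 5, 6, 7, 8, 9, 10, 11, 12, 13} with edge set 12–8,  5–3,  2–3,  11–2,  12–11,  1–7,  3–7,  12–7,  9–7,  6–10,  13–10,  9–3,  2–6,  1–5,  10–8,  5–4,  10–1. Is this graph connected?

Starting from 1 and exploring outward reaches every vertex (1, 10, 5, 7, 8, 13, 6, 3, 4, 12, 9, 2, 11); the graph is connected.

Yes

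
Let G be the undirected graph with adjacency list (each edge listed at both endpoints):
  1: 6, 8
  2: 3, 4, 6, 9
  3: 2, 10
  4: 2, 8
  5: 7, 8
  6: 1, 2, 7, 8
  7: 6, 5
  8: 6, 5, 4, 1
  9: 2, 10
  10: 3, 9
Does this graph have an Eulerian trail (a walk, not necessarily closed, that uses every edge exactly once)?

Degrees: 1:2, 2:4, 3:2, 4:2, 5:2, 6:4, 7:2, 8:4, 9:2, 10:2
Odd-degree vertices: none (0 total).
The non-isolated vertices are connected and exactly 0 have odd degree, so an Eulerian trail exists.

Yes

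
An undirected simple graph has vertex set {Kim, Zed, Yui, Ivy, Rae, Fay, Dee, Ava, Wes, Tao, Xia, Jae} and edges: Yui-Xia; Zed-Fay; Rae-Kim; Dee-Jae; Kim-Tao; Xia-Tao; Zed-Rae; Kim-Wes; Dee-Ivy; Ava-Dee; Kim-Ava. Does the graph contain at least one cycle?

The graph has 12 vertices, 11 edges, and 1 connected component.
Since 11 = 12 - 1, the graph is a forest and contains no cycle.

No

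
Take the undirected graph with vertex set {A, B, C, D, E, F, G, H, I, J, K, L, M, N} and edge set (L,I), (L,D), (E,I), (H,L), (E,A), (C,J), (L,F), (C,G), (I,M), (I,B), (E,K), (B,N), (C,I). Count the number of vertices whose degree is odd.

12

Degrees: A:1, B:2, C:3, D:1, E:3, F:1, G:1, H:1, I:5, J:1, K:1, L:4, M:1, N:1
Odd-degree vertices: A, C, D, E, F, G, H, I, J, K, M, N.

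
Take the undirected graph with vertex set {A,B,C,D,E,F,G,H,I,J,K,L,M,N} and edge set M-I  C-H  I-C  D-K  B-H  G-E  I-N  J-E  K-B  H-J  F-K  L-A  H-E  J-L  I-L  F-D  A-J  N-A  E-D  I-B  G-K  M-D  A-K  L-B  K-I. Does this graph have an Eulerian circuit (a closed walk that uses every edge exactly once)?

Yes

Degrees: A:4, B:4, C:2, D:4, E:4, F:2, G:2, H:4, I:6, J:4, K:6, L:4, M:2, N:2
All degrees are even and the non-isolated vertices are connected — an Eulerian circuit exists.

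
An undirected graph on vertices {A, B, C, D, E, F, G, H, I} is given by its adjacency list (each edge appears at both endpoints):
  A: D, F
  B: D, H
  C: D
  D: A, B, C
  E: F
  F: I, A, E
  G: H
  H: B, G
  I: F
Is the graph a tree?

Yes

The graph has 9 vertices and 8 edges.
Connected and |E| = |V| - 1, which characterizes a tree.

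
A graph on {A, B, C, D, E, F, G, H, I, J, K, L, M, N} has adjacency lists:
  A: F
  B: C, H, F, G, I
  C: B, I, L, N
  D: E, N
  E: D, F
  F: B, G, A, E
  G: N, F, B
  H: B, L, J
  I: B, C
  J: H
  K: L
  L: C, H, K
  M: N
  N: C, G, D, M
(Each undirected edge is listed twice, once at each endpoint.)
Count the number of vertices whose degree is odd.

8

Degrees: A:1, B:5, C:4, D:2, E:2, F:4, G:3, H:3, I:2, J:1, K:1, L:3, M:1, N:4
Odd-degree vertices: A, B, G, H, J, K, L, M.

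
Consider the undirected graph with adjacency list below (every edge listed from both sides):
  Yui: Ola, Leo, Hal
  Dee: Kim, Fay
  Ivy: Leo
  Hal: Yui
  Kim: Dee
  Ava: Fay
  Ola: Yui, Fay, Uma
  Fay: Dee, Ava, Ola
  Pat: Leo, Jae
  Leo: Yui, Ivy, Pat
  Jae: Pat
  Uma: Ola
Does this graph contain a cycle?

The graph has 12 vertices, 11 edges, and 1 connected component.
A forest on 12 vertices with 1 component has exactly 11 edges, which matches — so no cycle.

No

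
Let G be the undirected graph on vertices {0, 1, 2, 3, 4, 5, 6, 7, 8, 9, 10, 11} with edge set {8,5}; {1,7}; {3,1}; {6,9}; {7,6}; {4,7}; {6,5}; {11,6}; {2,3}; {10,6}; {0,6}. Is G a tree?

|V| = 12, |E| = 11.
Connected and |E| = |V| - 1, which characterizes a tree.

Yes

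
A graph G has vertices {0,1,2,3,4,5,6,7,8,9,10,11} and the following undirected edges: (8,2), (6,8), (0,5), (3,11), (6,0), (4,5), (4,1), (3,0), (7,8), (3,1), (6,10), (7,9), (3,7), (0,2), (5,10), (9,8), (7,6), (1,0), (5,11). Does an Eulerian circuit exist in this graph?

No

Degrees: 0:5, 1:3, 2:2, 3:4, 4:2, 5:4, 6:4, 7:4, 8:4, 9:2, 10:2, 11:2
0, 1 have odd degree; an Eulerian circuit needs every degree to be even, so none exists.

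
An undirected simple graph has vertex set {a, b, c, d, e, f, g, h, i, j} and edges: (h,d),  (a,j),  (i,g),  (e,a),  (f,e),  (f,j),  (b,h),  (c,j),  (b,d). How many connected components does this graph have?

Component: {g, i}
Component: {b, d, h}
Component: {a, c, e, f, j}

3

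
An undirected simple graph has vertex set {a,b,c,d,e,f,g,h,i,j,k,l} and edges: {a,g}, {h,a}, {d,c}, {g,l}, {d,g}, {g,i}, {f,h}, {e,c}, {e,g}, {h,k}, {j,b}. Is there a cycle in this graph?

Yes

|V| = 12, |E| = 11, number of components = 2.
One cycle is g-d-c-e-g.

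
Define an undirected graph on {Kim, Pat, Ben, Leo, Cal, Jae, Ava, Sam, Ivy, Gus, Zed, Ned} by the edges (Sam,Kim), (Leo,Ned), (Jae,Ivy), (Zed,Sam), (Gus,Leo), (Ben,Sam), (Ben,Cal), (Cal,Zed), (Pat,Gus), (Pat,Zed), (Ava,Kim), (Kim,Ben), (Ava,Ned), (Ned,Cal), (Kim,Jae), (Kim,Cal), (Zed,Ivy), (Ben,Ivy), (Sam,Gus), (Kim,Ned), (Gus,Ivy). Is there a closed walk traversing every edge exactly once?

Yes

Degrees: Kim:6, Pat:2, Ben:4, Leo:2, Cal:4, Jae:2, Ava:2, Sam:4, Ivy:4, Gus:4, Zed:4, Ned:4
All degrees are even and the non-isolated vertices are connected — an Eulerian circuit exists.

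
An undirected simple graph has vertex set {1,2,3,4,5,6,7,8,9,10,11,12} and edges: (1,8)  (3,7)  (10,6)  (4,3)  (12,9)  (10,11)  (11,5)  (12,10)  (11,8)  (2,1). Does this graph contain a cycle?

|V| = 12, |E| = 10, number of components = 2.
A forest on 12 vertices with 2 components has exactly 10 edges, which matches — so no cycle.

No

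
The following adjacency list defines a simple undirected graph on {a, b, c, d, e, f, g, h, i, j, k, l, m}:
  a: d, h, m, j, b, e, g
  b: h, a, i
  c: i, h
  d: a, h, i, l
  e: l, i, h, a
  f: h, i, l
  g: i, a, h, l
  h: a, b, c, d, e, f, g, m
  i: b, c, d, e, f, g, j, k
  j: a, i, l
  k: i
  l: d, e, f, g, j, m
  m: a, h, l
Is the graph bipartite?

No

h-a-m-h is an odd cycle (length 3), and a bipartite graph can contain only even cycles.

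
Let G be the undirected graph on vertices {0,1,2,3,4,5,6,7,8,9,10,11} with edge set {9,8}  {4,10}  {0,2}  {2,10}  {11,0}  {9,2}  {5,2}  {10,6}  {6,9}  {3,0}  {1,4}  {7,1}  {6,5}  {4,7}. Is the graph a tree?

No

|V| = 12, |E| = 14.
A tree on 12 vertices has exactly 11 edges; this graph has 14, so it contains a cycle and is not a tree.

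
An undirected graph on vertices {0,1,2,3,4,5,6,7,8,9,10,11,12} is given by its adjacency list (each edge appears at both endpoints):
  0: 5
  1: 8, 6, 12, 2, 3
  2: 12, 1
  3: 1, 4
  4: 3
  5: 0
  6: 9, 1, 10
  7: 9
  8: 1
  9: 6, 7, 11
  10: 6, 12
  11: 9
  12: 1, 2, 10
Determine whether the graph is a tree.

No

The graph has 13 vertices and 13 edges.
It is not connected, so it is not a tree.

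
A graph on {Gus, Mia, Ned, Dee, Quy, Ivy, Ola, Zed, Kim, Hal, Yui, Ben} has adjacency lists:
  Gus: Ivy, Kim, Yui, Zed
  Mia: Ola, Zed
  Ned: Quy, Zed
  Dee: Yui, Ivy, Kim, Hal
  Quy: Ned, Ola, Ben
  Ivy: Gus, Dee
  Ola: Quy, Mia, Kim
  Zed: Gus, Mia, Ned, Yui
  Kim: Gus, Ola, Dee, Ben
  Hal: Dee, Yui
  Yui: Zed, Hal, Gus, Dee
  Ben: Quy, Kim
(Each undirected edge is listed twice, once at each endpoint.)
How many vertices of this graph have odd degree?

Degrees: Gus:4, Mia:2, Ned:2, Dee:4, Quy:3, Ivy:2, Ola:3, Zed:4, Kim:4, Hal:2, Yui:4, Ben:2
Odd-degree vertices: Quy, Ola.

2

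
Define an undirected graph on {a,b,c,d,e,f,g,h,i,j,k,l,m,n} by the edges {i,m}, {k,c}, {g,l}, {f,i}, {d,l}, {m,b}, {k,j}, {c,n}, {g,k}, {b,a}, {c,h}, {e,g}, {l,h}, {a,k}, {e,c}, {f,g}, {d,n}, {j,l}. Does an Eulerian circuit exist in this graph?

Yes

Degrees: a:2, b:2, c:4, d:2, e:2, f:2, g:4, h:2, i:2, j:2, k:4, l:4, m:2, n:2
Every vertex has even degree and the edges form a single connected piece, so an Eulerian circuit exists.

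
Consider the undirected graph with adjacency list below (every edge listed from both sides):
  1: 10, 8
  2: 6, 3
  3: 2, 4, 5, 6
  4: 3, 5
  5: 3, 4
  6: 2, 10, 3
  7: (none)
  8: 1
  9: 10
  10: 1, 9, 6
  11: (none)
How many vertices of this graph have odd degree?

Degrees: 1:2, 2:2, 3:4, 4:2, 5:2, 6:3, 7:0, 8:1, 9:1, 10:3, 11:0
Odd-degree vertices: 6, 8, 9, 10.

4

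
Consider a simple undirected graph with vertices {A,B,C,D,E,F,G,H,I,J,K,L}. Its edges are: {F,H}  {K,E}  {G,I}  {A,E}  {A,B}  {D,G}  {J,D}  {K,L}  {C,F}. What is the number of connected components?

Component: {C, F, H}
Component: {D, G, I, J}
Component: {A, B, E, K, L}

3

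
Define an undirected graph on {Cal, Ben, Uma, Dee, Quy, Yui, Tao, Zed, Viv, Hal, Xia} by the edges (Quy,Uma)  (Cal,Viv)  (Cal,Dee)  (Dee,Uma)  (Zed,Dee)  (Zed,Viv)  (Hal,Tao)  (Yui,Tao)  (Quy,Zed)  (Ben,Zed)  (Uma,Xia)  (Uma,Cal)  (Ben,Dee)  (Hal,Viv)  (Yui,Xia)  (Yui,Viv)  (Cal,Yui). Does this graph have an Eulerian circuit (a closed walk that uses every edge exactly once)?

Degrees: Cal:4, Ben:2, Uma:4, Dee:4, Quy:2, Yui:4, Tao:2, Zed:4, Viv:4, Hal:2, Xia:2
Every vertex has even degree and the edges form a single connected piece, so an Eulerian circuit exists.

Yes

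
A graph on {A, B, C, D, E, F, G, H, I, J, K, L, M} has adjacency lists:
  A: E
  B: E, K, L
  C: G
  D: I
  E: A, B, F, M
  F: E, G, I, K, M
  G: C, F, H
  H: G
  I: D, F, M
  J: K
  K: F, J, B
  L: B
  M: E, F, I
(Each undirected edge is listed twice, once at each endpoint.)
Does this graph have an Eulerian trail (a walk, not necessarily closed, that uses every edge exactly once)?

Degrees: A:1, B:3, C:1, D:1, E:4, F:5, G:3, H:1, I:3, J:1, K:3, L:1, M:3
Odd-degree vertices: A, B, C, D, F, G, H, I, J, K, L, M (12 total).
An Eulerian trail requires 0 or 2 odd-degree vertices; here there are 12.

No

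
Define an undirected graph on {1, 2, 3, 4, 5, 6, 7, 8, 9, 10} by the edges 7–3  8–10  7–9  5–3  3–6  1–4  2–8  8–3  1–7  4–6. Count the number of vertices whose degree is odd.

Degrees: 1:2, 2:1, 3:4, 4:2, 5:1, 6:2, 7:3, 8:3, 9:1, 10:1
Odd-degree vertices: 2, 5, 7, 8, 9, 10.

6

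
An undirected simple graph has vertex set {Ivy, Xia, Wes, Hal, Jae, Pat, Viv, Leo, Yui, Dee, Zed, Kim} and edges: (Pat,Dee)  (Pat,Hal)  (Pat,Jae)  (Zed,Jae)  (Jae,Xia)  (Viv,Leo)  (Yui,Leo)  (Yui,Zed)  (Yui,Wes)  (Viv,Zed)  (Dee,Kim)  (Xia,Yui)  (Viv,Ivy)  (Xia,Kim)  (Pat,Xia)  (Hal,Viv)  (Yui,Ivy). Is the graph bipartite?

No

The cycle Pat-Jae-Xia-Pat has length 3, which is odd, so the graph is not bipartite.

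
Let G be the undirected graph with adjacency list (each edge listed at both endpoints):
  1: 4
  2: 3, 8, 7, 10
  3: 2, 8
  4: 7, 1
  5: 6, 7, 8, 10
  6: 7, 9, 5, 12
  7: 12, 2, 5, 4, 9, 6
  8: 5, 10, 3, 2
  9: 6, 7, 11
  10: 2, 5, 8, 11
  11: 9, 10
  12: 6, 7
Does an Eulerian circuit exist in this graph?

No

Degrees: 1:1, 2:4, 3:2, 4:2, 5:4, 6:4, 7:6, 8:4, 9:3, 10:4, 11:2, 12:2
Vertices with odd degree: 1, 9. An Eulerian circuit requires all degrees even.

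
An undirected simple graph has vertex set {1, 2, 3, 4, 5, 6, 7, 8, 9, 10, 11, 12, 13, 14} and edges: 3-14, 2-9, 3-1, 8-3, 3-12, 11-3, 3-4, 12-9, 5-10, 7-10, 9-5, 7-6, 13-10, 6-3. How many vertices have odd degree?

10

Degrees: 1:1, 2:1, 3:7, 4:1, 5:2, 6:2, 7:2, 8:1, 9:3, 10:3, 11:1, 12:2, 13:1, 14:1
Odd-degree vertices: 1, 2, 3, 4, 8, 9, 10, 11, 13, 14.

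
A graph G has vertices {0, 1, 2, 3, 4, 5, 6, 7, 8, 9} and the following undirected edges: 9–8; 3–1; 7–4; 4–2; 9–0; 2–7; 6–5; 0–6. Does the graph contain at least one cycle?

The graph has 10 vertices, 8 edges, and 3 connected components.
Since 8 > 10 - 3, a cycle must exist; for instance 2-4-7-2.

Yes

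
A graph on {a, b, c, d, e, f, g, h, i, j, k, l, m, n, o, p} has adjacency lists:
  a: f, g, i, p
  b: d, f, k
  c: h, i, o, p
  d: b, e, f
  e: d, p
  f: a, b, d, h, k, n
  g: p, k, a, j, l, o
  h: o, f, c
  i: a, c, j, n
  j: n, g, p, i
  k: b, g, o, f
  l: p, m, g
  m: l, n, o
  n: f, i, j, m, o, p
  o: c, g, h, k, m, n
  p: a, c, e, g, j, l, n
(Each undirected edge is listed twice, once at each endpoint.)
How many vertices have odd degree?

Degrees: a:4, b:3, c:4, d:3, e:2, f:6, g:6, h:3, i:4, j:4, k:4, l:3, m:3, n:6, o:6, p:7
Odd-degree vertices: b, d, h, l, m, p.

6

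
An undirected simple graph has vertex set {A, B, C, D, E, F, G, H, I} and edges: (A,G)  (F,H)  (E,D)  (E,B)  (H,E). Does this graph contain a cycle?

|V| = 9, |E| = 5, number of components = 4.
Since 5 = 9 - 4, the graph is a forest and contains no cycle.

No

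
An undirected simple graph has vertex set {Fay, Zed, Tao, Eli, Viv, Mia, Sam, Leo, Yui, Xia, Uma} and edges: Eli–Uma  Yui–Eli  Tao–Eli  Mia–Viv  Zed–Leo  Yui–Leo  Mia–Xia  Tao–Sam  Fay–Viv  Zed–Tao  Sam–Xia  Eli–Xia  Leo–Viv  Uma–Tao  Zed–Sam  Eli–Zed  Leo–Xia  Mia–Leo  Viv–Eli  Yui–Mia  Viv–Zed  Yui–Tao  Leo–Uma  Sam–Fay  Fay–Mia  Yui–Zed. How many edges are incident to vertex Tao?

5

Neighbors of Tao: Zed, Eli, Sam, Yui, Uma.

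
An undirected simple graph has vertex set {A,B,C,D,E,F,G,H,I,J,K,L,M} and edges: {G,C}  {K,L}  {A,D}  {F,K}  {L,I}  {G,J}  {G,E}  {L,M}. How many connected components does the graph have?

Component: {B}
Component: {H}
Component: {A, D}
Component: {C, E, G, J}
Component: {F, I, K, L, M}

5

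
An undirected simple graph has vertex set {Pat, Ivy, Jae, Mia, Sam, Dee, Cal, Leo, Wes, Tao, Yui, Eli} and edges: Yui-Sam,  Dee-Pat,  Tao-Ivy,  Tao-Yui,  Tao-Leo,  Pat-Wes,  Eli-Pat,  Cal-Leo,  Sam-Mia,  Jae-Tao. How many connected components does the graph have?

Component: {Pat, Dee, Wes, Eli}
Component: {Ivy, Jae, Mia, Sam, Cal, Leo, Tao, Yui}

2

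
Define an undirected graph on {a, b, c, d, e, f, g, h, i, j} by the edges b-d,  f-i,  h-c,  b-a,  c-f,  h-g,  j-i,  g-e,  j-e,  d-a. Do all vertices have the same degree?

Yes

Degrees: a:2, b:2, c:2, d:2, e:2, f:2, g:2, h:2, i:2, j:2
Every vertex has degree 2, so the graph is 2-regular.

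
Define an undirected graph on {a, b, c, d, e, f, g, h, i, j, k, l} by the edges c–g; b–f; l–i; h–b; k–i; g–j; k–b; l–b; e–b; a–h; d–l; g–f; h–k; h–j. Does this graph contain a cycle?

The graph has 12 vertices, 14 edges, and 1 connected component.
Since 14 > 12 - 1, a cycle must exist; for instance h-j-g-f-b-h.

Yes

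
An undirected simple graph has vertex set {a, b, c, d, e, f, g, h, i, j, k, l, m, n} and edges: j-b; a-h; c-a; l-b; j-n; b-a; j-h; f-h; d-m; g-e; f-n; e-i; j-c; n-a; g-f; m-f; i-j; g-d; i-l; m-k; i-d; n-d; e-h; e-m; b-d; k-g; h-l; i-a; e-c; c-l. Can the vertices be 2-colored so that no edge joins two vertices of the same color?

Yes

A valid 2-coloring puts {b, c, g, h, i, m, n} on one side and {a, d, e, f, j, k, l} on the other; every edge crosses between the two sides.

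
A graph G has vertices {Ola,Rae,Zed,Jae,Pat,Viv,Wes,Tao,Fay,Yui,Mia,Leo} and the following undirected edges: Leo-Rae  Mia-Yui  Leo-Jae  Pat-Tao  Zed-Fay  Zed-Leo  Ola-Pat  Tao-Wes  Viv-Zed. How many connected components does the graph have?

3

Component: {Yui, Mia}
Component: {Ola, Pat, Wes, Tao}
Component: {Rae, Zed, Jae, Viv, Fay, Leo}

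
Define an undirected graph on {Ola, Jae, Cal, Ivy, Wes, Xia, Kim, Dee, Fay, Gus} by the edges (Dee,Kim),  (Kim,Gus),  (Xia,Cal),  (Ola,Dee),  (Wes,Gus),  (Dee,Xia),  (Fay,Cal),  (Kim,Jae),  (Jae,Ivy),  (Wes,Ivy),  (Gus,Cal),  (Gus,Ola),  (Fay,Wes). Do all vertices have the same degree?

Degrees: Ola:2, Jae:2, Cal:3, Ivy:2, Wes:3, Xia:2, Kim:3, Dee:3, Fay:2, Gus:4
Vertex Ola has degree 2 while Gus has degree 4, so the graph is not regular.

No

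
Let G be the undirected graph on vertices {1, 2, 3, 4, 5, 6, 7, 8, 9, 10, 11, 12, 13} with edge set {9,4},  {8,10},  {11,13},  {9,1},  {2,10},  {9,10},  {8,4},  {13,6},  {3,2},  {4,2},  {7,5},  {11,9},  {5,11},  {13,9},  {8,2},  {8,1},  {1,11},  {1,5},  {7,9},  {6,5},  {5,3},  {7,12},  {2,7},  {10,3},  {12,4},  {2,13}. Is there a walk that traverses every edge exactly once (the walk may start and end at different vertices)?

Degrees: 1:4, 2:6, 3:3, 4:4, 5:5, 6:2, 7:4, 8:4, 9:6, 10:4, 11:4, 12:2, 13:4
Odd-degree vertices: 3, 5 (2 total).
The non-isolated vertices are connected and exactly 2 have odd degree, so an Eulerian trail exists (from 3 to 5).

Yes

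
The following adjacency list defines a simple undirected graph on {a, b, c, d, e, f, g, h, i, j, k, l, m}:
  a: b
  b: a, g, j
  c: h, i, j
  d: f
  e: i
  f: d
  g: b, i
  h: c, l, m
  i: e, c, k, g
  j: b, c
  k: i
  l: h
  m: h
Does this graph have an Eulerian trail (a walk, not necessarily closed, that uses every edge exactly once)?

No

Degrees: a:1, b:3, c:3, d:1, e:1, f:1, g:2, h:3, i:4, j:2, k:1, l:1, m:1
Odd-degree vertices: a, b, c, d, e, f, h, k, l, m (10 total).
An Eulerian trail requires 0 or 2 odd-degree vertices; here there are 10.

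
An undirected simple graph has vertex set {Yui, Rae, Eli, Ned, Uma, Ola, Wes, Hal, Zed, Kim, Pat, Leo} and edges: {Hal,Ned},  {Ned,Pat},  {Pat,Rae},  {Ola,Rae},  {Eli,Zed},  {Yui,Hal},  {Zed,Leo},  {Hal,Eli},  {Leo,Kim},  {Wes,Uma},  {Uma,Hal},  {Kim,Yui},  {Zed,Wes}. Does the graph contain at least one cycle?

|V| = 12, |E| = 13, number of components = 1.
Since 13 > 12 - 1, a cycle must exist; for instance Yui-Kim-Leo-Zed-Eli-Hal-Yui.

Yes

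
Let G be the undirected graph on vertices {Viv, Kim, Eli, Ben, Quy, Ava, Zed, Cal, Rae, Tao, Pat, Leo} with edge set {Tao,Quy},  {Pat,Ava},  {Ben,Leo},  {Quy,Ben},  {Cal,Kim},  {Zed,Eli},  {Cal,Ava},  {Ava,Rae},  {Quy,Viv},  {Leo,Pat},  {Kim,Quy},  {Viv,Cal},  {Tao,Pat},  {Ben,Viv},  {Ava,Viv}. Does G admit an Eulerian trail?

No

Degrees: Viv:4, Kim:2, Eli:1, Ben:3, Quy:4, Ava:4, Zed:1, Cal:3, Rae:1, Tao:2, Pat:3, Leo:2
Odd-degree vertices: Eli, Ben, Zed, Cal, Rae, Pat (6 total).
With 6 odd-degree vertices (more than two), no single trail can use every edge.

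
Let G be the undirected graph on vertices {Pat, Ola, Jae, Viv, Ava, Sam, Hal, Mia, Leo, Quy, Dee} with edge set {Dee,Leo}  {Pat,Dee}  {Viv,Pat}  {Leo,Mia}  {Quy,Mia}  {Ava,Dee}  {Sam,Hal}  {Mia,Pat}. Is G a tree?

The graph has 11 vertices and 8 edges.
It splits into 4 components, so it cannot be a tree.

No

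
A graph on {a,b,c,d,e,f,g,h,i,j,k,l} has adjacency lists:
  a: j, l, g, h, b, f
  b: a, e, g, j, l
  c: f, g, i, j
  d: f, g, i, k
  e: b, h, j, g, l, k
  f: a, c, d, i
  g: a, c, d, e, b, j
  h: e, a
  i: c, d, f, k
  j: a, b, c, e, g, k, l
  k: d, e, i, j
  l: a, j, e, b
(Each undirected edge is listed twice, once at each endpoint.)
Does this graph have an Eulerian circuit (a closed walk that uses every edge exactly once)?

Degrees: a:6, b:5, c:4, d:4, e:6, f:4, g:6, h:2, i:4, j:7, k:4, l:4
b, j have odd degree; an Eulerian circuit needs every degree to be even, so none exists.

No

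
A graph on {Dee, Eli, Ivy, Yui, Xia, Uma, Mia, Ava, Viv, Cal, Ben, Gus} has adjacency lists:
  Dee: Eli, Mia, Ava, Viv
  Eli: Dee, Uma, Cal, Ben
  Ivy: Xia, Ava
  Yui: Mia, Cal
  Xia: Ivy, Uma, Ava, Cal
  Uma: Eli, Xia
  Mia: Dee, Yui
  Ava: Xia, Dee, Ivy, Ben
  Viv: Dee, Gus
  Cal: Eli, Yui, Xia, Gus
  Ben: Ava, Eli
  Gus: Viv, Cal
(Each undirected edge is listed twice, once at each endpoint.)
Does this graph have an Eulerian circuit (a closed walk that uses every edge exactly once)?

Degrees: Dee:4, Eli:4, Ivy:2, Yui:2, Xia:4, Uma:2, Mia:2, Ava:4, Viv:2, Cal:4, Ben:2, Gus:2
Every vertex has even degree and the edges form a single connected piece, so an Eulerian circuit exists.

Yes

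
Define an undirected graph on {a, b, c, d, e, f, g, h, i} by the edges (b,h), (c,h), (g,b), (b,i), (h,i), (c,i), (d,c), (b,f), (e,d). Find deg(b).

Neighbors of b: f, g, h, i.

4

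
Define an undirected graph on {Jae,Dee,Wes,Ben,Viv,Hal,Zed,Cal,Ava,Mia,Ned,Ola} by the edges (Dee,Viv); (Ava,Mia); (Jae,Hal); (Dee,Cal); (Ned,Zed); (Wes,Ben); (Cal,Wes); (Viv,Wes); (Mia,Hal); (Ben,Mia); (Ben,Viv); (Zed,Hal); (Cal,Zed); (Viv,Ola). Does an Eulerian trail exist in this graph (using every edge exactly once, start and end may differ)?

No

Degrees: Jae:1, Dee:2, Wes:3, Ben:3, Viv:4, Hal:3, Zed:3, Cal:3, Ava:1, Mia:3, Ned:1, Ola:1
Odd-degree vertices: Jae, Wes, Ben, Hal, Zed, Cal, Ava, Mia, Ned, Ola (10 total).
An Eulerian trail requires 0 or 2 odd-degree vertices; here there are 10.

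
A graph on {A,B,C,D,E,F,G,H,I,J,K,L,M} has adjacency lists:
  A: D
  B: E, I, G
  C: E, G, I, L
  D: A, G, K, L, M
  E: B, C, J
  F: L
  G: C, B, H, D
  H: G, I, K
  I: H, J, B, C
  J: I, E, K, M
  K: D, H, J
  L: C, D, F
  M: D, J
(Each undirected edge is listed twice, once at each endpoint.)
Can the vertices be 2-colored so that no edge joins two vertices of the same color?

Yes

Partition the vertices as {B, C, D, F, H, J} vs {A, E, G, I, K, L, M}. Each listed edge has one endpoint in each part, so the graph is bipartite.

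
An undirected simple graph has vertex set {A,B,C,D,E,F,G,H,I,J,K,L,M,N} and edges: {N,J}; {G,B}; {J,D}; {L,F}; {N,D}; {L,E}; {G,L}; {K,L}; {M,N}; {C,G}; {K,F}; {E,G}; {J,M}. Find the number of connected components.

Component: {A}
Component: {H}
Component: {I}
Component: {D, J, M, N}
Component: {B, C, E, F, G, K, L}

5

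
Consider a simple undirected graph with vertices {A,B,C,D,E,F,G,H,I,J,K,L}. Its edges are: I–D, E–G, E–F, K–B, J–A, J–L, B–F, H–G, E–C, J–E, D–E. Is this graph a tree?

Yes

The graph has 12 vertices and 11 edges.
It is connected with exactly 11 edges, hence acyclic — it is a tree.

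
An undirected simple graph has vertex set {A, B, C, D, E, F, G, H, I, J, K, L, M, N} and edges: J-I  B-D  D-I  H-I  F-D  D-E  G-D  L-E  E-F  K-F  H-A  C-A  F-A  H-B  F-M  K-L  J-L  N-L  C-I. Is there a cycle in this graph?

Yes

The graph has 14 vertices, 19 edges, and 1 connected component.
Since 19 > 14 - 1, a cycle must exist; for instance I-D-E-L-J-I.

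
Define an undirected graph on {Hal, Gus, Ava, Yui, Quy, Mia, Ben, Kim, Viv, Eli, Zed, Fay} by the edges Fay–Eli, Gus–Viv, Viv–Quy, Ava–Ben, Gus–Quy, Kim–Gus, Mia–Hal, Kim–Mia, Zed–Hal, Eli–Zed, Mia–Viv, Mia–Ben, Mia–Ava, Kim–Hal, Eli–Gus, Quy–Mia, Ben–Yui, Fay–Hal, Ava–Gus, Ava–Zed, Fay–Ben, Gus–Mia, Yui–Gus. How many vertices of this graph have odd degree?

8

Degrees: Hal:4, Gus:7, Ava:4, Yui:2, Quy:3, Mia:7, Ben:4, Kim:3, Viv:3, Eli:3, Zed:3, Fay:3
Odd-degree vertices: Gus, Quy, Mia, Kim, Viv, Eli, Zed, Fay.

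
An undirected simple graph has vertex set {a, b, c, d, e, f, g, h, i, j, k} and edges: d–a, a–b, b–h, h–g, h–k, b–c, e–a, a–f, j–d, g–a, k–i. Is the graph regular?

No

Degrees: a:5, b:3, c:1, d:2, e:1, f:1, g:2, h:3, i:1, j:1, k:2
Degrees are not all equal (e.g. deg(c)=1 but deg(a)=5); not regular.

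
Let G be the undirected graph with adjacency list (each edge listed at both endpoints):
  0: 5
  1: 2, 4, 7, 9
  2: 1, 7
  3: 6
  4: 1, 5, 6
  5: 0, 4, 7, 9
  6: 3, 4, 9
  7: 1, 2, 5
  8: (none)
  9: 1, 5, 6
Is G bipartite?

No

1-2-7-1 is an odd cycle (length 3), and a bipartite graph can contain only even cycles.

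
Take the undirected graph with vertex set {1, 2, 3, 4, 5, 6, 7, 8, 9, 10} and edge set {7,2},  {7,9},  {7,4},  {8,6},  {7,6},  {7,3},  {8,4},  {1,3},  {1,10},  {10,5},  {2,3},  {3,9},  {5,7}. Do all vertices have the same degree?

Degrees: 1:2, 2:2, 3:4, 4:2, 5:2, 6:2, 7:6, 8:2, 9:2, 10:2
Degrees are not all equal (e.g. deg(1)=2 but deg(7)=6); not regular.

No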